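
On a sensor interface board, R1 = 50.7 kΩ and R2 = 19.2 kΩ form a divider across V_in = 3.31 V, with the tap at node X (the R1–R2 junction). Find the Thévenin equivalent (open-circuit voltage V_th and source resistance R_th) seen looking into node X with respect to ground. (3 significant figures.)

V_th ≈ 0.909 V, R_th ≈ 13.9 kΩ

With X open, the divider is unloaded: V_th = 3.31 × 19.2/69.90 = 0.9092 V.
Looking into X with the source shorted: R_th = R1·R2/(R1+R2) = 50.70 × 19.2/69.90 = 13.93 kΩ.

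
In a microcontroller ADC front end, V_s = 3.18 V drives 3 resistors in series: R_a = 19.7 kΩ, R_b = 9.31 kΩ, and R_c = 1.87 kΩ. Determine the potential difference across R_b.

V ≈ 0.959 V

ΣR = 19.7 + 9.31 + 1.87 = 30.88 kΩ.
Voltage divider: V = V_s · (9.310 / 30.88) = 3.18 × 0.3015 = 0.9587 V.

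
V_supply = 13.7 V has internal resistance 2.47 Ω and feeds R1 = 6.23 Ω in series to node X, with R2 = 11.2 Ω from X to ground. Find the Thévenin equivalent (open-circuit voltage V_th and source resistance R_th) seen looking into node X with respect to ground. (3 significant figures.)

R1' = 2.47 + 6.23 = 8.700 Ω (source resistance + R1).
V_th is the unloaded tap voltage: V_supply · R2/(R1'+R2) = 13.7 × 0.5628 = 7.711 V.
Looking into X with the source shorted: R_th = R1'·R2/(R1'+R2) = 8.700 × 11.2/19.90 = 4.896 Ω.

V_th ≈ 7.71 V, R_th ≈ 4.90 Ω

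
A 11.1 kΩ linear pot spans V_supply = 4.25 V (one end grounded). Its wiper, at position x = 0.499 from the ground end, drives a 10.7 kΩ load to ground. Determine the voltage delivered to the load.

The pot divides into 5.561 kΩ above the wiper and 5.539 kΩ below.
(x·R_p) ‖ R_L = 3.650 kΩ.
Loaded-divider output: V_out = 4.25 × 0.3962 = 1.684 V.

V_out ≈ 1.68 V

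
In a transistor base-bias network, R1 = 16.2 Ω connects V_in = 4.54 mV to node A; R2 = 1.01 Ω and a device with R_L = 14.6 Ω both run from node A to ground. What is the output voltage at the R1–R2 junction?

The load sits in parallel with R2, giving an effective lower resistance R2' = R2·R_L/(R2+R_L) = 0.9447 Ω.
Then V_out = V_in · R2'/(R1 + R2') = 4.54 × 0.9447/17.14 = 0.2501 mV.

V_out ≈ 0.250 mV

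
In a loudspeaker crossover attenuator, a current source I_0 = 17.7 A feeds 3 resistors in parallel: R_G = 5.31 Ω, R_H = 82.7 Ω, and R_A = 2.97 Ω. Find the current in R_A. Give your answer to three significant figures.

I ≈ 11.1 A

Conductances: ΣG = 1/5.31 + 1/82.7 + 1/2.97 = 0.5371 (1/Ω).
By the current-divider rule, I = I_0 · G_k/ΣG = 17.7 × 0.6269 = 11.10 A.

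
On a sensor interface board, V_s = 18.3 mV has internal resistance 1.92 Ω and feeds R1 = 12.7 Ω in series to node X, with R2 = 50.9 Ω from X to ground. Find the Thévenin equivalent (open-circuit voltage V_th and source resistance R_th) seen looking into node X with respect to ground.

R1' = 1.92 + 12.7 = 14.62 Ω (source resistance + R1).
Open-circuit (no load on X): V_th = V_s · R2/(R1' + R2) = 18.3 × 50.9/(14.62 + 50.9) = 14.22 mV.
With V_s suppressed (replaced by a short), R_th = R1' ‖ R2 = (14.62 × 50.9)/(14.62 + 50.9) = 11.36 Ω.

V_th ≈ 14.2 mV, R_th ≈ 11.4 Ω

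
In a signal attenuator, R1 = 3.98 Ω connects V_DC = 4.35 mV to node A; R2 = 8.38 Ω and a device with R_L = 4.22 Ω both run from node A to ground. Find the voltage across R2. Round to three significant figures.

First combine the lower leg with the load: R2 ‖ R_L = 2.807 Ω.
Voltage divider with the loaded lower leg: V_out = 4.35 × 2.807/(3.98 + 2.807) = 4.35 × 0.4136 = 1.799 mV.
(Unloaded it would be 2.95 mV; the load pulls it down.)

V_out ≈ 1.80 mV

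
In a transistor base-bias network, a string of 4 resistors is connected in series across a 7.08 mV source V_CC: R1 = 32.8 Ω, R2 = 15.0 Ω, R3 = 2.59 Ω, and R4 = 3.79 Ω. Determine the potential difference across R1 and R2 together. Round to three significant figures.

Series total: ΣR = 32.8 + 15.0 + 2.59 + 3.79 = 54.18 Ω.
R_{R1..R2} = 32.8 + 15.0 = 47.80 Ω.
By the voltage-divider rule, V = 7.08 × 47.80/54.18 = 6.246 mV.

V ≈ 6.25 mV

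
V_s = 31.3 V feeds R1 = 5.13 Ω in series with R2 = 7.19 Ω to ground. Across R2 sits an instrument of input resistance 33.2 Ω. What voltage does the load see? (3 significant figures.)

V_out ≈ 16.8 V

R2 ‖ R_L = (7.19 × 33.2)/(7.19 + 33.2) = 5.910 Ω.
Now apply the divider: V_out = 31.3 × 0.5353 = 16.76 V.
(Unloaded it would be 18.3 V; the load pulls it down.)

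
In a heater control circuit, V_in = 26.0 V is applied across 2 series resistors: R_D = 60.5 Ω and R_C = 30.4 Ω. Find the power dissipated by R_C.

The common current is I = 26.0/90.90 = 0.2860 A.
P = I²R = 0.08181 × 30.4 = 2.487 W.

P ≈ 2.49 W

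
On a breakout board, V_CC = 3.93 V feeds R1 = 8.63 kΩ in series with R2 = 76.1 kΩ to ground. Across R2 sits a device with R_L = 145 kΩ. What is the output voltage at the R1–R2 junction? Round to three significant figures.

R2 ‖ R_L = (76.1 × 145)/(76.1 + 145) = 49.91 kΩ.
Then V_out = V_CC · R2'/(R1 + R2') = 3.93 × 49.91/58.54 = 3.351 V.
(Unloaded it would be 3.53 V; the load pulls it down.)

V_out ≈ 3.35 V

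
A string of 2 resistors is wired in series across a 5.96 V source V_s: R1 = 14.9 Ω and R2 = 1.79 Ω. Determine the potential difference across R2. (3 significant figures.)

V ≈ 0.639 V

ΣR = 14.9 + 1.79 = 16.69 Ω.
By the voltage-divider rule, V = 5.96 × 1.790/16.69 = 0.6392 V.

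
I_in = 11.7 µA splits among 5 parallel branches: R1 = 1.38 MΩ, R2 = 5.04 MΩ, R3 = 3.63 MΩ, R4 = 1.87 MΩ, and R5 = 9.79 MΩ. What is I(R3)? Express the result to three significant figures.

Conductances: ΣG = 1/1.38 + 1/5.04 + 1/3.63 + 1/1.87 + 1/9.79 = 1.835 (1/MΩ).
R3 takes the fraction G_k/ΣG = 0.2755/1.835 = 0.1501, so I = 11.7 × 0.1501 = 1.756 µA.

I ≈ 1.76 µA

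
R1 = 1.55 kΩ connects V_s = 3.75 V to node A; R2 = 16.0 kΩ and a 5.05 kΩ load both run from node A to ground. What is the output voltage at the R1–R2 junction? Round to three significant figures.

First combine the lower leg with the load: R2 ‖ R_L = 3.838 kΩ.
Voltage divider with the loaded lower leg: V_out = 3.75 × 3.838/(1.55 + 3.838) = 3.75 × 0.7123 = 2.671 V.

V_out ≈ 2.67 V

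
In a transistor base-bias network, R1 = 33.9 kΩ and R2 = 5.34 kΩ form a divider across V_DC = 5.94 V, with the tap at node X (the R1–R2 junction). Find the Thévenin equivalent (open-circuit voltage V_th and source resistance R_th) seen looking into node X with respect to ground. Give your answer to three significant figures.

V_th ≈ 0.808 V, R_th ≈ 4.61 kΩ

V_th is the unloaded tap voltage: V_DC · R2/(R1+R2) = 5.94 × 0.1361 = 0.8083 V.
Looking into X with the source shorted: R_th = R1·R2/(R1+R2) = 33.90 × 5.34/39.24 = 4.613 kΩ.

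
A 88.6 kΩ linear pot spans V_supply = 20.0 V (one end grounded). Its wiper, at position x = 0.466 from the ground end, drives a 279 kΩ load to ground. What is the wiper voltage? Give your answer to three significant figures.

Lower segment x·R_p = 41.29 kΩ; upper segment (1−x)·R_p = 47.31 kΩ.
R_L loads the lower segment: effective lower R = 35.97 kΩ.
Then V_out = V_supply · 35.97/(47.31 + 35.97) = 8.637 V.

V_out ≈ 8.64 V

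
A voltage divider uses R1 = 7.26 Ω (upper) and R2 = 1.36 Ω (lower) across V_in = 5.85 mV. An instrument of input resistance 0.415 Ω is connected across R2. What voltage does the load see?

V_out ≈ 0.245 mV

First combine the lower leg with the load: R2 ‖ R_L = 0.3180 Ω.
Then V_out = V_in · R2'/(R1 + R2') = 5.85 × 0.3180/7.578 = 0.2455 mV.
(Unloaded it would be 0.923 mV; the load pulls it down.)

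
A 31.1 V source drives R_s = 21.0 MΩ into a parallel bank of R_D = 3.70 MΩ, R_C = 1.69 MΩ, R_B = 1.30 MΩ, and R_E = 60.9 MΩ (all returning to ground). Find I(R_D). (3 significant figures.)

Combine the parallel branches: R_p = (1/3.70 + 1/1.69 + 1/1.30 + 1/60.9)⁻¹ = 0.6069 MΩ.
V_A by voltage divider: V_A = 31.1 × 0.6069/(21.0 + 0.6069) = 0.8736 V.
Branch current I = V_A/R_D = 0.8736/3.70 = 0.2361 µA.

I ≈ 0.236 µA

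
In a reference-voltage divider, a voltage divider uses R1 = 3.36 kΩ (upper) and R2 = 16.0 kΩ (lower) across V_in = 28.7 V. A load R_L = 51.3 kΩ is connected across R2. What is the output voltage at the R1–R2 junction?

R2 ‖ R_L = (16.0 × 51.3)/(16.0 + 51.3) = 12.20 kΩ.
Voltage divider with the loaded lower leg: V_out = 28.7 × 12.20/(3.36 + 12.20) = 28.7 × 0.7840 = 22.50 V.

V_out ≈ 22.5 V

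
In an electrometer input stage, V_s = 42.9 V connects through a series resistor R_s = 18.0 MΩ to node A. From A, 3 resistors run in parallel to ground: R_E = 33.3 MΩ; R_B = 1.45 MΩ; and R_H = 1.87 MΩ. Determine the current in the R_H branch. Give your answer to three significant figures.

Equivalent of the parallel group: R_p = 0.7972 MΩ.
V_A by voltage divider: V_A = 42.9 × 0.7972/(18.0 + 0.7972) = 1.819 V.
Branch current I = V_A/R_H = 1.819/1.87 = 0.9729 µA.
(Check via current divider: I_total = 2.282 µA; share G_k/ΣG = 0.4263 → same result.)

I ≈ 0.973 µA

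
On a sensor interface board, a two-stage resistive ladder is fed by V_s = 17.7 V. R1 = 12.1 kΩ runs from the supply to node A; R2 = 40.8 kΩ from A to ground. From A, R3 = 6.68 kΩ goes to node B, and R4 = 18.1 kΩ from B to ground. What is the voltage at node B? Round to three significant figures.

V_B ≈ 7.24 V

Node A sees R2 in parallel with the series input of stage 2, R3 + R4 = 24.78 kΩ.
Effective lower resistance at A: R2 ‖ 24.78 = 15.42 kΩ.
First divider: V_A = V_s · 15.42/(12.1 + 15.42) = 9.917 V.
V_B = V_A × 0.7304 = 7.243 V.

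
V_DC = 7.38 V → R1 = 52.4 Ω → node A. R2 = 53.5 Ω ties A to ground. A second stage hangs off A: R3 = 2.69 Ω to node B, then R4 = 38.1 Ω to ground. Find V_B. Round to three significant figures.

Node A sees R2 in parallel with the series input of stage 2, R3 + R4 = 40.79 Ω.
Effective lower resistance at A: R2 ‖ 40.79 = 23.14 Ω.
So V_A = 7.38 × 0.3064 = 2.261 V.
Then the unloaded second divider: V_B = V_A × R4/(R3+R4) = 2.261 × 0.9341 = 2.112 V.

V_B ≈ 2.11 V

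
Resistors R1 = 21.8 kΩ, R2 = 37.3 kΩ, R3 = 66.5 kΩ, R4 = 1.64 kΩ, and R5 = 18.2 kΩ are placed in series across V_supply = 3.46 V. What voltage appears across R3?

V ≈ 1.58 V

ΣR = 21.8 + 37.3 + 66.5 + 1.64 + 18.2 = 145.4 kΩ.
Voltage divider: V = V_supply · (66.50 / 145.4) = 3.46 × 0.4572 = 1.582 V.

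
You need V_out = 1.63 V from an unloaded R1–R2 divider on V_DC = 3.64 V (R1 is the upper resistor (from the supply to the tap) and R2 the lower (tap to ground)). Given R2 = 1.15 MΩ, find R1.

R1 ≈ 1.42 MΩ

Required fraction k = V_out/V_DC = 0.4478.
R1 = R2·(1/k − 1) = 1.15 × 1.233 = 1.418 MΩ.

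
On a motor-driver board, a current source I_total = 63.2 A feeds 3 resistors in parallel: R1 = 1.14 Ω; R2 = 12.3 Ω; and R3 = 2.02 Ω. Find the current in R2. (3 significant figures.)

I ≈ 3.53 A

Conductances: ΣG = 1/1.14 + 1/12.3 + 1/2.02 = 1.454 (1/Ω).
Current divider: I(R2) = I_total · G_k/ΣG = 63.2 × (0.08130/1.454) = 63.2 × 0.05593 = 3.535 A.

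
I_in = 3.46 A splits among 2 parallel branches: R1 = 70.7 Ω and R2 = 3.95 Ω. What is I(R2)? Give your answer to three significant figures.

Two-branch current divider: I_k = I_in · R_other/(R_1 + R_2).
So I = 3.46 × 70.7/74.65 = 3.277 A.

I ≈ 3.28 A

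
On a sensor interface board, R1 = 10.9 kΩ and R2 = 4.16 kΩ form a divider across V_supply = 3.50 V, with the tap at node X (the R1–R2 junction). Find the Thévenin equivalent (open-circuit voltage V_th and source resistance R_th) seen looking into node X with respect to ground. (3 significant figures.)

V_th ≈ 0.967 V, R_th ≈ 3.01 kΩ

V_th is the unloaded tap voltage: V_supply · R2/(R1+R2) = 3.50 × 0.2762 = 0.9668 V.
Looking into X with the source shorted: R_th = R1·R2/(R1+R2) = 10.90 × 4.16/15.06 = 3.011 kΩ.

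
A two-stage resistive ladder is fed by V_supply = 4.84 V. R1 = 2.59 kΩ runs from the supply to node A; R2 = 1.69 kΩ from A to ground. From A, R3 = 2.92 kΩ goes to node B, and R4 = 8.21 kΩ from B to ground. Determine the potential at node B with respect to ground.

The second stage (R3 + R4 = 11.13 kΩ) loads node A in parallel with R2.
R2 ‖ (R3+R4) = 1.467 kΩ.
V_A = 4.84 × 1.467/(2.59 + 1.467) = 1.750 V.
V_B = V_A × 0.7376 = 1.291 V.

V_B ≈ 1.29 V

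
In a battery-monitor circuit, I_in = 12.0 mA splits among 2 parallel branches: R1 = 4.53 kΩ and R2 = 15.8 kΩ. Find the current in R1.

With just two branches, the current splits inversely with resistance.
So I = 12.0 × 15.8/20.33 = 9.326 mA.

I ≈ 9.33 mA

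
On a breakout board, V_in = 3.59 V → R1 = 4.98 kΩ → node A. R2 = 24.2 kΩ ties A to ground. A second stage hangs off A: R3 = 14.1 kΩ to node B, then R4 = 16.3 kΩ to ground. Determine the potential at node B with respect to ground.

The second stage (R3 + R4 = 30.40 kΩ) loads node A in parallel with R2.
Effective lower resistance at A: R2 ‖ 30.40 = 13.47 kΩ.
So V_A = 3.59 × 0.7301 = 2.621 V.
V_B = V_A × 0.5362 = 1.405 V.

V_B ≈ 1.41 V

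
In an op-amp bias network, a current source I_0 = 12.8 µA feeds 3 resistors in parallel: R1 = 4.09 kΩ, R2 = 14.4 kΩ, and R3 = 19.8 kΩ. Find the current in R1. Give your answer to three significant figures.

Conductances: ΣG = 1/4.09 + 1/14.4 + 1/19.8 = 0.3644 (1/kΩ).
R1 takes the fraction G_k/ΣG = 0.2445/0.3644 = 0.6709, so I = 12.8 × 0.6709 = 8.587 µA.

I ≈ 8.59 µA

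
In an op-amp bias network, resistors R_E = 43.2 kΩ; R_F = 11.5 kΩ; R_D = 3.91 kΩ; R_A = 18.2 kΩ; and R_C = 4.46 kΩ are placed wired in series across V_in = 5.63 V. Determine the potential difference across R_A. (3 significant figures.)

Series total: ΣR = 43.2 + 11.5 + 3.91 + 18.2 + 4.46 = 81.27 kΩ.
Voltage divider: V = V_in · (18.20 / 81.27) = 5.63 × 0.2239 = 1.261 V.

V ≈ 1.26 V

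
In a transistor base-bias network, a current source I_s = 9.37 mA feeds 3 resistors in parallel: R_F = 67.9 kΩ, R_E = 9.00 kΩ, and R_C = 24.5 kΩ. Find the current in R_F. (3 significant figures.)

I ≈ 0.828 mA

ΣG = 1/67.9 + 1/9.00 + 1/24.5 = 0.1667.
R_F takes the fraction G_k/ΣG = 0.01473/0.1667 = 0.08837, so I = 9.37 × 0.08837 = 0.8280 mA.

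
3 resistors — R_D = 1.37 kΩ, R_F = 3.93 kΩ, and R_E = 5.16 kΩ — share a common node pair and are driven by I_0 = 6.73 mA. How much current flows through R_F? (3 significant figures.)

I ≈ 1.45 mA

ΣG = 1/1.37 + 1/3.93 + 1/5.16 = 1.178.
R_F takes the fraction G_k/ΣG = 0.2545/1.178 = 0.2160, so I = 6.73 × 0.2160 = 1.453 mA.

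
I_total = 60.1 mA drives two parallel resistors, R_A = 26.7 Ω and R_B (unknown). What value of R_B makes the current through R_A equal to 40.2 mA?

The fraction through R_A equals R_B/(R_A+R_B).
With f = 0.6689, R_B = R_A · f/(1−f) = 26.7 × 2.020 = 53.94 Ω.

R_B ≈ 53.9 Ω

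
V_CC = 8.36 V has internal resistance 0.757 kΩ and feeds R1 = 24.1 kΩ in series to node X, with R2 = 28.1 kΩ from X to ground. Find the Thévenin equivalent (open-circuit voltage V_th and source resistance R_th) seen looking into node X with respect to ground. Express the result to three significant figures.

R1' = 0.757 + 24.1 = 24.86 kΩ (source resistance + R1).
With X open, the divider is unloaded: V_th = 8.36 × 28.1/52.96 = 4.436 V.
Looking into X with the source shorted: R_th = R1'·R2/(R1'+R2) = 24.86 × 28.1/52.96 = 13.19 kΩ.

V_th ≈ 4.44 V, R_th ≈ 13.2 kΩ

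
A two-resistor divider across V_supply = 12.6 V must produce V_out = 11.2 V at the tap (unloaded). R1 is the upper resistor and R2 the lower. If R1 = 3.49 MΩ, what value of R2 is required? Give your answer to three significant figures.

V_out/V_supply = R2/(R1+R2) = 0.8889.
R2 = R1 · 0.8889/(1 − 0.8889) = 27.92 MΩ.

R2 ≈ 27.9 MΩ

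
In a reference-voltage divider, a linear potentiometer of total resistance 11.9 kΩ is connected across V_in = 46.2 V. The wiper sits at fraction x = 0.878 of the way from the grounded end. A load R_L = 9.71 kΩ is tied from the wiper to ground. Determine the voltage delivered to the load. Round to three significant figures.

Split the track: R_lower = x·R_p = 10.45 kΩ, R_upper = (1−x)·R_p = 1.452 kΩ.
R_L loads the lower segment: effective lower R = 5.033 kΩ.
V_out = 46.2 × 5.033/(1.452 + 5.033) = 35.86 V.

V_out ≈ 35.9 V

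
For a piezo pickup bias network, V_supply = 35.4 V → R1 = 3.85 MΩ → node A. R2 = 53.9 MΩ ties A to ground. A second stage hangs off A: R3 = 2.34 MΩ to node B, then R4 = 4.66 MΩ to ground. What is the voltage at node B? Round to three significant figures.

Looking into the second stage from A: R3 + R4 = 7.000 MΩ appears in parallel with R2.
R2 ‖ (R3+R4) = 6.195 MΩ.
So V_A = 35.4 × 0.6167 = 21.83 V.
V_B = V_A × 0.6657 = 14.53 V.

V_B ≈ 14.5 V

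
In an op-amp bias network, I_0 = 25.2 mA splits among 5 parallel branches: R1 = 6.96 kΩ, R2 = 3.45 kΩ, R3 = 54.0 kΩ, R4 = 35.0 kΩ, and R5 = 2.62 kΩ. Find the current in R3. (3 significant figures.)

I ≈ 0.541 mA

ΣG = 1/6.96 + 1/3.45 + 1/54.0 + 1/35.0 + 1/2.62 = 0.8623.
By the current-divider rule, I = I_0 · G_k/ΣG = 25.2 × 0.02148 = 0.5412 mA.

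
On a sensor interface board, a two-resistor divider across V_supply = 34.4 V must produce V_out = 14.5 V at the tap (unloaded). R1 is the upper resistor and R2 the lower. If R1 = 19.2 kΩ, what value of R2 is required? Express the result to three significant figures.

R2 ≈ 14.0 kΩ

V_out/V_supply = R2/(R1+R2) = 0.4215.
R2 = R1 · 0.4215/(1 − 0.4215) = 13.99 kΩ.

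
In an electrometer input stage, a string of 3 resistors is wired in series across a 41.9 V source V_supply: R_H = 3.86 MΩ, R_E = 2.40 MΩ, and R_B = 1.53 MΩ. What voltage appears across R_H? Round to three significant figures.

Series total: ΣR = 3.86 + 2.40 + 1.53 = 7.790 MΩ.
By the voltage-divider rule, V = 41.9 × 3.860/7.790 = 20.76 V.

V ≈ 20.8 V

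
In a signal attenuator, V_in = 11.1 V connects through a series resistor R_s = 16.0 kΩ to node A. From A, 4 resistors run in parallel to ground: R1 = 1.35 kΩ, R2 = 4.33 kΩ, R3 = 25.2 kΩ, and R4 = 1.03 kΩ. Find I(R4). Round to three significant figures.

I ≈ 0.329 mA

Equivalent of the parallel group: R_p = 0.5045 kΩ.
Node voltage V_A = V_in · R_p/(R_s + R_p) = 11.1 × 0.03057 = 0.3393 V.
Branch current I = V_A/R4 = 0.3393/1.03 = 0.3294 mA.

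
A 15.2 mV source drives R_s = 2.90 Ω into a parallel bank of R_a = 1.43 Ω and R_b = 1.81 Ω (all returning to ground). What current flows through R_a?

I ≈ 2.30 mA

Combine the parallel branches: R_p = (1/1.43 + 1/1.81)⁻¹ = 0.7989 Ω.
V_A = 15.2 × 0.7989/3.699 = 3.283 mV.
I(R_a) = V_A / R_a = 3.283/1.43 = 2.296 mA.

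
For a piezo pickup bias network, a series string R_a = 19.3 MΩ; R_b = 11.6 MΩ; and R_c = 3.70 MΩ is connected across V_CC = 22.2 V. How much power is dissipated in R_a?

ΣR = 34.60 MΩ → I = 22.2/34.60 = 0.6416 µA.
P = I²R = 0.4117 × 19.3 = 7.945 µW.

P ≈ 7.95 µW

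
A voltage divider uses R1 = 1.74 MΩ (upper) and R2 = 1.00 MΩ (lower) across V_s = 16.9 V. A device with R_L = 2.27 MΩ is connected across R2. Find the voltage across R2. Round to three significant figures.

V_out ≈ 4.82 V

R2 ‖ R_L = (1.00 × 2.27)/(1.00 + 2.27) = 0.6942 MΩ.
Voltage divider with the loaded lower leg: V_out = 16.9 × 0.6942/(1.74 + 0.6942) = 16.9 × 0.2852 = 4.820 V.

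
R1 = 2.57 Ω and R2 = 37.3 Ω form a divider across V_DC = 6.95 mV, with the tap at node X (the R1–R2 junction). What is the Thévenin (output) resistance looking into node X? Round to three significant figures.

Looking into X with the source shorted: R_th = R1·R2/(R1+R2) = 2.570 × 37.3/39.87 = 2.404 Ω.

R_th ≈ 2.40 Ω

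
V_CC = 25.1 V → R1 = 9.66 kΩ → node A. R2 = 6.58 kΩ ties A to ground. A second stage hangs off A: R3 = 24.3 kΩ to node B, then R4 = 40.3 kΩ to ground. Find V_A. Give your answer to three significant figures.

Node A sees R2 in parallel with the series input of stage 2, R3 + R4 = 64.60 kΩ.
Effective lower resistance at A: R2 ‖ 64.60 = 5.972 kΩ.
First divider: V_A = V_CC · 5.972/(9.66 + 5.972) = 9.589 V.

V_A ≈ 9.59 V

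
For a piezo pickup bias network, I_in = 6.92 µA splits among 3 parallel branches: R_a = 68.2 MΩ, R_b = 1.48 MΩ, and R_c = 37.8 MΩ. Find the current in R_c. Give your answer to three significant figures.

I ≈ 0.255 µA

Total conductance ΣG = 1/68.2 + 1/1.48 + 1/37.8 = 0.7168 (units of 1/MΩ).
Current divider: I(R_c) = I_in · G_k/ΣG = 6.92 × (0.02646/0.7168) = 6.92 × 0.03691 = 0.2554 µA.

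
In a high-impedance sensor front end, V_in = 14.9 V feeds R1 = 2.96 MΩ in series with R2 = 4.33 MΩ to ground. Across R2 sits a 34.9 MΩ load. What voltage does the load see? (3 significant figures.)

V_out ≈ 8.43 V

First combine the lower leg with the load: R2 ‖ R_L = 3.852 MΩ.
Then V_out = V_in · R2'/(R1 + R2') = 14.9 × 3.852/6.812 = 8.426 V.
(Unloaded it would be 8.85 V; the load pulls it down.)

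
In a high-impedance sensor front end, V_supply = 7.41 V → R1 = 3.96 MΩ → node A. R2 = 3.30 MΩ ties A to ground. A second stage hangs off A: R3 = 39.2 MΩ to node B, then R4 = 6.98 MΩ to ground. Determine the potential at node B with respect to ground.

Looking into the second stage from A: R3 + R4 = 46.18 MΩ appears in parallel with R2.
R2 ‖ (R3+R4) = 3.080 MΩ.
First divider: V_A = V_supply · 3.080/(3.96 + 3.080) = 3.242 V.
Then the unloaded second divider: V_B = V_A × R4/(R3+R4) = 3.242 × 0.1511 = 0.4900 V.

V_B ≈ 0.490 V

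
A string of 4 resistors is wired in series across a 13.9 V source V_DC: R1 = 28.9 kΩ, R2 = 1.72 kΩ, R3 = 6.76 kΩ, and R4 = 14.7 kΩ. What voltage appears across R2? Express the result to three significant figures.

V ≈ 0.459 V

ΣR = 28.9 + 1.72 + 6.76 + 14.7 = 52.08 kΩ.
V = V_DC · R/ΣR = 13.9 × 0.03303 = 0.4591 V.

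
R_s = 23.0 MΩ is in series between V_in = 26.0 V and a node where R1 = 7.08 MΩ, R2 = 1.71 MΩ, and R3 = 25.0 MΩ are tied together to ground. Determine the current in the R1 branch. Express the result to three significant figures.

Combine the parallel branches: R_p = (1/7.08 + 1/1.71 + 1/25.0)⁻¹ = 1.305 MΩ.
V_A by voltage divider: V_A = 26.0 × 1.305/(23.0 + 1.305) = 1.396 V.
Branch current I = V_A/R1 = 1.396/7.08 = 0.1972 µA.

I ≈ 0.197 µA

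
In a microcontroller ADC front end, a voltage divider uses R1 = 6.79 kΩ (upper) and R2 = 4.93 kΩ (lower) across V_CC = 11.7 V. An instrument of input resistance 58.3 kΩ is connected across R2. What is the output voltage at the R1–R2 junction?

V_out ≈ 4.69 V

First combine the lower leg with the load: R2 ‖ R_L = 4.546 kΩ.
Voltage divider with the loaded lower leg: V_out = 11.7 × 4.546/(6.79 + 4.546) = 11.7 × 0.4010 = 4.692 V.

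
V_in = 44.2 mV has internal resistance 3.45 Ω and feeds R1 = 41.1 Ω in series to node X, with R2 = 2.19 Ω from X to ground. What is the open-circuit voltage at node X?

R1' = 3.45 + 41.1 = 44.55 Ω (source resistance + R1).
Open-circuit (no load on X): V_th = V_in · R2/(R1' + R2) = 44.2 × 2.19/(44.55 + 2.19) = 2.071 mV.

V_th ≈ 2.07 mV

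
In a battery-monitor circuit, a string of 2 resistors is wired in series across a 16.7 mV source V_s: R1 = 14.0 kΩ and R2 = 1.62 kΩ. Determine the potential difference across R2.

V ≈ 1.73 mV

Total series resistance ΣR = 14.0 + 1.62 = 15.62 kΩ.
V = V_s · R/ΣR = 16.7 × 0.1037 = 1.732 mV.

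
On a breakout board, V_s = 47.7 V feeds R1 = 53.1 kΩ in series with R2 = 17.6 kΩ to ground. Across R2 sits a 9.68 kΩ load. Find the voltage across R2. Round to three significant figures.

R2 ‖ R_L = (17.6 × 9.68)/(17.6 + 9.68) = 6.245 kΩ.
Then V_out = V_s · R2'/(R1 + R2') = 47.7 × 6.245/59.35 = 5.020 V.

V_out ≈ 5.02 V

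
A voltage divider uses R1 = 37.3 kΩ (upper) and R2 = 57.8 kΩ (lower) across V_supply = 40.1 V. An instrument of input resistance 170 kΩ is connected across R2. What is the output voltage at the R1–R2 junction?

V_out ≈ 21.5 V

R2 ‖ R_L = (57.8 × 170)/(57.8 + 170) = 43.13 kΩ.
Voltage divider with the loaded lower leg: V_out = 40.1 × 43.13/(37.3 + 43.13) = 40.1 × 0.5363 = 21.50 V.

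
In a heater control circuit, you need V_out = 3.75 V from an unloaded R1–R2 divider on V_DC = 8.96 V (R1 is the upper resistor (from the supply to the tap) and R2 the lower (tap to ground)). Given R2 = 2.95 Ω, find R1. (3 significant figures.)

R1 ≈ 4.10 Ω

V_out/V_DC = R2/(R1+R2) = 0.4185.
So R1 = R2 · (V_DC/V_out − 1) = 2.95 × (8.96/3.75 − 1) = 2.95 × 1.389 = 4.099 Ω.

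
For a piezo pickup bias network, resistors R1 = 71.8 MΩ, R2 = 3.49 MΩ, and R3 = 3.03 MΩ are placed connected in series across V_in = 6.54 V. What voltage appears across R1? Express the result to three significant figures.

V ≈ 6.00 V

Series total: ΣR = 71.8 + 3.49 + 3.03 = 78.32 MΩ.
Voltage divider: V = V_in · (71.80 / 78.32) = 6.54 × 0.9168 = 5.996 V.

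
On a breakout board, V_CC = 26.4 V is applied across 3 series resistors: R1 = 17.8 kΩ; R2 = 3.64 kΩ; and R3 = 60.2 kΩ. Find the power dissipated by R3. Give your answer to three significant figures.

P ≈ 6.30 mW

The common current is I = 26.4/81.64 = 0.3234 mA.
P(R3) = I²·R3 = (0.3234)² × 60.2 = 6.295 mW.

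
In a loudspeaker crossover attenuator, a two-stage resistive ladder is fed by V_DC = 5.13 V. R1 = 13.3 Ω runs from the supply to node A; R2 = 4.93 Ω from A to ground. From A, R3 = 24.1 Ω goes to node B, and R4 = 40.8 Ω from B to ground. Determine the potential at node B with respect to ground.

Looking into the second stage from A: R3 + R4 = 64.90 Ω appears in parallel with R2.
Effective lower resistance at A: R2 ‖ 64.90 = 4.582 Ω.
V_A = 5.13 × 4.582/(13.3 + 4.582) = 1.314 V.
Then the unloaded second divider: V_B = V_A × R4/(R3+R4) = 1.314 × 0.6287 = 0.8264 V.

V_B ≈ 0.826 V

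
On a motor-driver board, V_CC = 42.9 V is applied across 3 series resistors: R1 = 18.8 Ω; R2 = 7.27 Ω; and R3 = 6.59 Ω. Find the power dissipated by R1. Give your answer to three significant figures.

ΣR = 32.66 Ω → I = 42.9/32.66 = 1.314 A.
V(R1) = I·R = 24.69 V; P = V·I = 24.69 × 1.314 = 32.44 W.

P ≈ 32.4 W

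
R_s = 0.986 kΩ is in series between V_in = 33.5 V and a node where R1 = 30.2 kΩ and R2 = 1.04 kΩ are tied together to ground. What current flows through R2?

I ≈ 16.3 mA

Equivalent of the parallel group: R_p = 1.005 kΩ.
Node voltage V_A = V_in · R_p/(R_s + R_p) = 33.5 × 0.5049 = 16.91 V.
I(R2) = V_A / R2 = 16.91/1.04 = 16.26 mA.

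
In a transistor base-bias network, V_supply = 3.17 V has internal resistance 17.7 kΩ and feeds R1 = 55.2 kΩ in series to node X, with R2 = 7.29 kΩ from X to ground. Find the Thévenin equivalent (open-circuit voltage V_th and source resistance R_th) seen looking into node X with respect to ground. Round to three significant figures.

R1' = 17.7 + 55.2 = 72.90 kΩ (source resistance + R1).
With X open, the divider is unloaded: V_th = 3.17 × 7.29/80.19 = 0.2882 V.
With V_supply suppressed (replaced by a short), R_th = R1' ‖ R2 = (72.90 × 7.29)/(72.90 + 7.29) = 6.627 kΩ.

V_th ≈ 0.288 V, R_th ≈ 6.63 kΩ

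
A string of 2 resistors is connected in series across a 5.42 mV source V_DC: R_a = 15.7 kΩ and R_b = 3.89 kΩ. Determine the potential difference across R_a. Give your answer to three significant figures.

V ≈ 4.34 mV

Series total: ΣR = 15.7 + 3.89 = 19.59 kΩ.
By the voltage-divider rule, V = 5.42 × 15.70/19.59 = 4.344 mV.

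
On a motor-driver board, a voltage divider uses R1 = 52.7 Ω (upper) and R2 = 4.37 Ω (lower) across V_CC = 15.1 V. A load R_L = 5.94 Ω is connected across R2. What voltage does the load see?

V_out ≈ 0.689 V

First combine the lower leg with the load: R2 ‖ R_L = 2.518 Ω.
Voltage divider with the loaded lower leg: V_out = 15.1 × 2.518/(52.7 + 2.518) = 15.1 × 0.04560 = 0.6885 V.
(Unloaded it would be 1.16 V; the load pulls it down.)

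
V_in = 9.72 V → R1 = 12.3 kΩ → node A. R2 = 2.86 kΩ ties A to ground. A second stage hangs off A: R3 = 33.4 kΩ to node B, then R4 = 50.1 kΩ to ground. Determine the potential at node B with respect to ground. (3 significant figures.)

V_B ≈ 1.07 V

The second stage (R3 + R4 = 83.50 kΩ) loads node A in parallel with R2.
Effective lower resistance at A: R2 ‖ 83.50 = 2.765 kΩ.
V_A = 9.72 × 2.765/(12.3 + 2.765) = 1.784 V.
V_B = V_A × 0.6000 = 1.070 V.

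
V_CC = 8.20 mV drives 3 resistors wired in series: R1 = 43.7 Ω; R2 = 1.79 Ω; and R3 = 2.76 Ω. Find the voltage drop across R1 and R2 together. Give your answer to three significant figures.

V ≈ 7.73 mV

Series total: ΣR = 43.7 + 1.79 + 2.76 = 48.25 Ω.
R_{R1..R2} = 43.7 + 1.79 = 45.49 Ω.
Voltage divider: V = V_CC · (45.49 / 48.25) = 8.20 × 0.9428 = 7.731 mV.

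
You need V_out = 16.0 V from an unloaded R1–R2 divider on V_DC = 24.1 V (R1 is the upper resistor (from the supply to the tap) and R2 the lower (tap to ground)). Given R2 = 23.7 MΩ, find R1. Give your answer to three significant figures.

R1 ≈ 12.0 MΩ

Required fraction k = V_out/V_DC = 0.6639.
R1 = R2·(1/k − 1) = 23.7 × 0.5063 = 12.00 MΩ.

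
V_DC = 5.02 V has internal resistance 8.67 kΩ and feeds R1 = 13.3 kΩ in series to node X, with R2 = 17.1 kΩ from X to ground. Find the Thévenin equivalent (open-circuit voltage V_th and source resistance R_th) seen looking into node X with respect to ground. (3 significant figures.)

R1' = 8.67 + 13.3 = 21.97 kΩ (source resistance + R1).
Open-circuit (no load on X): V_th = V_DC · R2/(R1' + R2) = 5.02 × 17.1/(21.97 + 17.1) = 2.197 V.
Zeroing V_DC shorts the top of R1' to ground, so R_th = R1' ‖ R2 = 9.616 kΩ.

V_th ≈ 2.20 V, R_th ≈ 9.62 kΩ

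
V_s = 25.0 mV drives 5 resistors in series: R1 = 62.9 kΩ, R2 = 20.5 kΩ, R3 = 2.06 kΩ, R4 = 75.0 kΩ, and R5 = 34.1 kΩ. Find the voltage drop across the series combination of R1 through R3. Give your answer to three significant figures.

V ≈ 11.0 mV

Series total: ΣR = 62.9 + 20.5 + 2.06 + 75.0 + 34.1 = 194.6 kΩ.
R_{R1..R3} = 62.9 + 20.5 + 2.06 = 85.46 kΩ.
Voltage divider: V = V_s · (85.46 / 194.6) = 25.0 × 0.4392 = 10.98 mV.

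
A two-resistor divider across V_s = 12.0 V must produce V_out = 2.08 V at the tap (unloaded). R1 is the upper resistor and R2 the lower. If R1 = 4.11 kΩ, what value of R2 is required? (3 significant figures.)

R2 ≈ 0.862 kΩ

V_out/V_s = R2/(R1+R2) = 0.1733.
So R2 = R1 · V_out/(V_s − V_out) = 4.11 × 2.08/(12.0 − 2.08) = 4.11 × 0.2097 = 0.8618 kΩ.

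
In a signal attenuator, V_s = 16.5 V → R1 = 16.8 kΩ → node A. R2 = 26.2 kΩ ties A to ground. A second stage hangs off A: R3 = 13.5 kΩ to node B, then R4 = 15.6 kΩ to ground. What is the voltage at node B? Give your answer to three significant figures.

V_B ≈ 3.99 V

The second stage (R3 + R4 = 29.10 kΩ) loads node A in parallel with R2.
Effective lower resistance at A: R2 ‖ 29.10 = 13.79 kΩ.
So V_A = 16.5 × 0.4507 = 7.437 V.
Then the unloaded second divider: V_B = V_A × R4/(R3+R4) = 7.437 × 0.5361 = 3.987 V.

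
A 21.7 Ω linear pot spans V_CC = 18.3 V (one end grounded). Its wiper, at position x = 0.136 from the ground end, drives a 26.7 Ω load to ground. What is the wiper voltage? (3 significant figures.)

V_out ≈ 2.27 V

Lower segment x·R_p = 2.951 Ω; upper segment (1−x)·R_p = 18.75 Ω.
R_L loads the lower segment: effective lower R = 2.657 Ω.
V_out = 18.3 × 2.657/(18.75 + 2.657) = 2.272 V.
(Unloaded: V_out = x·V_CC = 2.49 V.)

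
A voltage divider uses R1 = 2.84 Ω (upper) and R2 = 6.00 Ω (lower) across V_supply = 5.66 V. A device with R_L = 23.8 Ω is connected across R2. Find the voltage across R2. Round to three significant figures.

V_out ≈ 3.55 V

The load sits in parallel with R2, giving an effective lower resistance R2' = R2·R_L/(R2+R_L) = 4.792 Ω.
Voltage divider with the loaded lower leg: V_out = 5.66 × 4.792/(2.84 + 4.792) = 5.66 × 0.6279 = 3.554 V.
(Unloaded it would be 3.84 V; the load pulls it down.)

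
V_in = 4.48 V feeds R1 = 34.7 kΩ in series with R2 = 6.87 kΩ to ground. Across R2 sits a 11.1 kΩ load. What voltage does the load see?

First combine the lower leg with the load: R2 ‖ R_L = 4.244 kΩ.
Voltage divider with the loaded lower leg: V_out = 4.48 × 4.244/(34.7 + 4.244) = 4.48 × 0.1090 = 0.4882 V.

V_out ≈ 0.488 V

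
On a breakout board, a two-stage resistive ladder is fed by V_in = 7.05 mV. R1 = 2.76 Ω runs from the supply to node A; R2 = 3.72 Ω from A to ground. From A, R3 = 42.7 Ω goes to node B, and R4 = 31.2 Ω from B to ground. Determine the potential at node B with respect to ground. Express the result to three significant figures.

The second stage (R3 + R4 = 73.90 Ω) loads node A in parallel with R2.
Effective lower resistance at A: R2 ‖ 73.90 = 3.542 Ω.
First divider: V_A = V_in · 3.542/(2.76 + 3.542) = 3.962 mV.
Then the unloaded second divider: V_B = V_A × R4/(R3+R4) = 3.962 × 0.4222 = 1.673 mV.

V_B ≈ 1.67 mV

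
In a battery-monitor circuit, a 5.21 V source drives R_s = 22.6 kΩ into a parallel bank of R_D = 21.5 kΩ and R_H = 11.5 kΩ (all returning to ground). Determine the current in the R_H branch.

I ≈ 0.113 mA

Equivalent of the parallel group: R_p = 7.492 kΩ.
V_A = 5.21 × 7.492/30.09 = 1.297 V.
Branch current I = V_A/R_H = 1.297/11.5 = 0.1128 mA.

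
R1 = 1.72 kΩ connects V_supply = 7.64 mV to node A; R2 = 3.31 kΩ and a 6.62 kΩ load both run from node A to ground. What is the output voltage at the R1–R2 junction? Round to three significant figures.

V_out ≈ 4.29 mV

First combine the lower leg with the load: R2 ‖ R_L = 2.207 kΩ.
Now apply the divider: V_out = 7.64 × 0.5620 = 4.293 mV.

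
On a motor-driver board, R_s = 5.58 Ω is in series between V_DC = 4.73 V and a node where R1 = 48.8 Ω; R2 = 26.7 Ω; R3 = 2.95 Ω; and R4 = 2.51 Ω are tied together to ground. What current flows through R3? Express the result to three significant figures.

Combine the parallel branches: R_p = (1/48.8 + 1/26.7 + 1/2.95 + 1/2.51)⁻¹ = 1.257 Ω.
V_A by voltage divider: V_A = 4.73 × 1.257/(5.58 + 1.257) = 0.8698 V.
Branch current I = V_A/R3 = 0.8698/2.95 = 0.2949 A.

I ≈ 0.295 A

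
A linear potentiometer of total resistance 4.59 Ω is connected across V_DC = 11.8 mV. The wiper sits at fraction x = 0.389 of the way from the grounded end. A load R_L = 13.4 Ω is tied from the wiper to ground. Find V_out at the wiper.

V_out ≈ 4.24 mV

Split the track: R_lower = x·R_p = 1.786 Ω, R_upper = (1−x)·R_p = 2.804 Ω.
(x·R_p) ‖ R_L = 1.576 Ω.
V_out = 11.8 × 1.576/(2.804 + 1.576) = 4.245 mV.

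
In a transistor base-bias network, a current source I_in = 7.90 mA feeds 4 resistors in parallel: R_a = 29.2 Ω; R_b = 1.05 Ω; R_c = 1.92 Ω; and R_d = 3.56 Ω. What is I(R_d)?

Total conductance ΣG = 1/29.2 + 1/1.05 + 1/1.92 + 1/3.56 = 1.788 (units of 1/Ω).
Current divider: I(R_d) = I_in · G_k/ΣG = 7.90 × (0.2809/1.788) = 7.90 × 0.1571 = 1.241 mA.

I ≈ 1.24 mA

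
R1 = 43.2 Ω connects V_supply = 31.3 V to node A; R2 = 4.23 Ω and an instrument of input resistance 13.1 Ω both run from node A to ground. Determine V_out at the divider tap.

V_out ≈ 2.16 V

R2 ‖ R_L = (4.23 × 13.1)/(4.23 + 13.1) = 3.198 Ω.
Now apply the divider: V_out = 31.3 × 0.06892 = 2.157 V.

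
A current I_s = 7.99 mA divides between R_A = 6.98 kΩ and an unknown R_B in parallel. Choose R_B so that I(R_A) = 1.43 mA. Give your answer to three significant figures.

R_B ≈ 1.52 kΩ

In a two-way split, I_A/I_s = R_B/(R_A + R_B).
1.43/7.99 = R_B/(R_A + R_B) → R_B = R_A · (0.1790)/(1 − 0.1790) = 6.98 × 0.2180 = 1.522 kΩ.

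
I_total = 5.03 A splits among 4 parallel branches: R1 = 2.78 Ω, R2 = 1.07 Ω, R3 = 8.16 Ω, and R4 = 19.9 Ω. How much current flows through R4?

Conductances: ΣG = 1/2.78 + 1/1.07 + 1/8.16 + 1/19.9 = 1.467 (1/Ω).
Current divider: I(R4) = I_total · G_k/ΣG = 5.03 × (0.05025/1.467) = 5.03 × 0.03425 = 0.1723 A.

I ≈ 0.172 A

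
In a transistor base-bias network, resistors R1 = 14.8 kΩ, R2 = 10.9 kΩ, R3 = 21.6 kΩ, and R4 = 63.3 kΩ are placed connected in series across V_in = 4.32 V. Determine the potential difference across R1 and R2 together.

V ≈ 1.00 V

ΣR = 14.8 + 10.9 + 21.6 + 63.3 = 110.6 kΩ.
R_{R1..R2} = 14.8 + 10.9 = 25.70 kΩ.
Voltage divider: V = V_in · (25.70 / 110.6) = 4.32 × 0.2324 = 1.004 V.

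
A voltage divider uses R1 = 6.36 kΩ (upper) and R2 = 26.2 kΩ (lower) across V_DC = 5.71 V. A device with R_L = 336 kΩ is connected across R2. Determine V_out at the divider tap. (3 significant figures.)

V_out ≈ 4.53 V

The load sits in parallel with R2, giving an effective lower resistance R2' = R2·R_L/(R2+R_L) = 24.30 kΩ.
Then V_out = V_DC · R2'/(R1 + R2') = 5.71 × 24.30/30.66 = 4.526 V.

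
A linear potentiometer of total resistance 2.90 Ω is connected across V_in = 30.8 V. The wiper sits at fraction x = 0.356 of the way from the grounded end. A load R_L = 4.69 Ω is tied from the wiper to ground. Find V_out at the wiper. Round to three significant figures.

V_out ≈ 9.60 V

The pot divides into 1.868 Ω above the wiper and 1.032 Ω below.
Lower segment in parallel with the load: 1.032 ‖ 4.69 = 0.8461 Ω.
V_out = 30.8 × 0.8461/(1.868 + 0.8461) = 9.603 V.
(Unloaded: V_out = x·V_in = 11.0 V.)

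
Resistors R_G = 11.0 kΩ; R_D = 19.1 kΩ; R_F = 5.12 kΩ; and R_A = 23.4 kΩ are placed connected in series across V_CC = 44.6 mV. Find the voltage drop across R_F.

V ≈ 3.90 mV

ΣR = 11.0 + 19.1 + 5.12 + 23.4 = 58.62 kΩ.
Voltage divider: V = V_CC · (5.120 / 58.62) = 44.6 × 0.08734 = 3.895 mV.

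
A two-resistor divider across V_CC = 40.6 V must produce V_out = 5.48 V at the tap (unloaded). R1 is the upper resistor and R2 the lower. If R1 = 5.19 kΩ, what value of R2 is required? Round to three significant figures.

R2 ≈ 0.810 kΩ

The divider ratio is R2/(R1+R2) = 5.48/40.6 = 0.1350.
R2 = R1 · 0.1350/(1 − 0.1350) = 0.8098 kΩ.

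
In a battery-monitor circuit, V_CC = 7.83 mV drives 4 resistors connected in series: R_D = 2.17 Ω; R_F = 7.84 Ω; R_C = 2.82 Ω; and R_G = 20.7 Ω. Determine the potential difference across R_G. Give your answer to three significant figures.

ΣR = 2.17 + 7.84 + 2.82 + 20.7 = 33.53 Ω.
By the voltage-divider rule, V = 7.83 × 20.70/33.53 = 4.834 mV.

V ≈ 4.83 mV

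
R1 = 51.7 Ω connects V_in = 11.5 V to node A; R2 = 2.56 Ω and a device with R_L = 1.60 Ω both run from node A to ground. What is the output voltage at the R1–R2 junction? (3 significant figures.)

V_out ≈ 0.215 V

First combine the lower leg with the load: R2 ‖ R_L = 0.9846 Ω.
Then V_out = V_in · R2'/(R1 + R2') = 11.5 × 0.9846/52.68 = 0.2149 V.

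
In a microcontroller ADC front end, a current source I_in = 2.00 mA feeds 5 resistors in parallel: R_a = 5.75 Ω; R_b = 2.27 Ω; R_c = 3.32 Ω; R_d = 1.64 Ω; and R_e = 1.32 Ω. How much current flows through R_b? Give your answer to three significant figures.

Conductances: ΣG = 1/5.75 + 1/2.27 + 1/3.32 + 1/1.64 + 1/1.32 = 2.283 (1/Ω).
By the current-divider rule, I = I_in · G_k/ΣG = 2.00 × 0.1930 = 0.3859 mA.

I ≈ 0.386 mA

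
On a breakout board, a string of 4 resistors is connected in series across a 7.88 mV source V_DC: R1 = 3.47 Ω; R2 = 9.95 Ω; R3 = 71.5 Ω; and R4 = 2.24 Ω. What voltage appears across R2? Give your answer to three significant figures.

V ≈ 0.900 mV

Total series resistance ΣR = 3.47 + 9.95 + 71.5 + 2.24 = 87.16 Ω.
Voltage divider: V = V_DC · (9.950 / 87.16) = 7.88 × 0.1142 = 0.8996 mV.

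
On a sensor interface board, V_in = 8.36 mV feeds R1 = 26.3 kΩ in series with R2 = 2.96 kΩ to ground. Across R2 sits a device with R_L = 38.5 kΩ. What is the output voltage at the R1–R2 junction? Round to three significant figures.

V_out ≈ 0.791 mV

The load sits in parallel with R2, giving an effective lower resistance R2' = R2·R_L/(R2+R_L) = 2.749 kΩ.
Then V_out = V_in · R2'/(R1 + R2') = 8.36 × 2.749/29.05 = 0.7910 mV.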